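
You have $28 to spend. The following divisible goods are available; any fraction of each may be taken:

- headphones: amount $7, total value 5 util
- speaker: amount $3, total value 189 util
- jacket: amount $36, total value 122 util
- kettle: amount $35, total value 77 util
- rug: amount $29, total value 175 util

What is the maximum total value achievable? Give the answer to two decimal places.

339.86

Take in order of value per unit:
- speaker (189/3 per unit): all 3 → value 189, running total 189.00
- rug (175/29 per unit): 25 of 29 → value 25×175/29 = 150.8621, running total 339.86
Total 339.86.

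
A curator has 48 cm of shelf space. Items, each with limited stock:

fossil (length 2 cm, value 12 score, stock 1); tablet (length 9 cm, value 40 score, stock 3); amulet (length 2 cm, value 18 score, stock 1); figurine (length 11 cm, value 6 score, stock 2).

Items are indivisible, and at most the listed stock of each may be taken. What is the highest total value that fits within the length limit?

Best selections within length 48 and stock limits:
- 1×fossil + 3×tablet + 1×amulet + 1×figurine: length 42, value 156
- 1×fossil + 3×tablet + 1×amulet: length 31, value 150
- 3×tablet + 1×amulet + 1×figurine: length 40, value 144
Best: 156 score.

156 score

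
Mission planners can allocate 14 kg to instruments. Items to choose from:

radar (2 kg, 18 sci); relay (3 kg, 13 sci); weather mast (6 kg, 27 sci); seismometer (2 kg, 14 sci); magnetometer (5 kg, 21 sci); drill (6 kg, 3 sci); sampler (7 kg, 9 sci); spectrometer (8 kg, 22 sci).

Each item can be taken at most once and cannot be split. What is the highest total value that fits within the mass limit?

This is a 0/1 knapsack; check combinations near the capacity.
- radar+relay+weather mast+seismometer: mass 2+3+6+2=13, value 18+13+27+14=72
- radar+relay+seismometer+magnetometer: mass 2+3+2+5=12, value 18+13+14+21=66
- radar+weather mast+magnetometer: mass 2+6+5=13, value 18+27+21=66
- weather mast+seismometer+magnetometer: mass 6+2+5=13, value 27+14+21=62
- relay+weather mast+magnetometer: mass 3+6+5=14, value 13+27+21=61
Best: 72 sci.

72 sci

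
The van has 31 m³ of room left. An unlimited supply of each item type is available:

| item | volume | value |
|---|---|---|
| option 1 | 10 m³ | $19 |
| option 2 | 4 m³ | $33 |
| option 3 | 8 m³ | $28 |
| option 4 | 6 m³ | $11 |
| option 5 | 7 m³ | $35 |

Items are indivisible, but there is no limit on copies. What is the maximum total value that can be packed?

$233

Best value-per-unit is option 2 at 33/4; filling with it alone gives 7×33 = 231.
Optimal mix: 6×option 2 + 1×option 5 → volume 31, value 233.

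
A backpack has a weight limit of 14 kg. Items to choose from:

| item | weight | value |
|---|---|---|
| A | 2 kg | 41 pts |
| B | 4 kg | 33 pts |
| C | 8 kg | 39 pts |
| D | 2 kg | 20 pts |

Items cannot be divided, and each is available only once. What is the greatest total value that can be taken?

113 pts

Check high-value combinations within 14 kg:
- A+B+C: weight 2+4+8=14, value 41+33+39=113
- A+C+D: weight 2+8+2=12, value 41+39+20=100
- A+B+D: weight 2+4+2=8, value 41+33+20=94
Best: 113 pts.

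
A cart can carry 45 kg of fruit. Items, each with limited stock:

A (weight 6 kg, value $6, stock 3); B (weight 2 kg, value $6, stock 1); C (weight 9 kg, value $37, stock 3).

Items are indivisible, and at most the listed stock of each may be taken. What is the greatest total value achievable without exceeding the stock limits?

Best selections within weight 45 and stock limits:
- 2×A + 1×B + 3×C: weight 41, value 129
- 3×A + 3×C: weight 45, value 129
- 1×A + 1×B + 3×C: weight 35, value 123
- 2×A + 3×C: weight 39, value 123
Best: $129.

$129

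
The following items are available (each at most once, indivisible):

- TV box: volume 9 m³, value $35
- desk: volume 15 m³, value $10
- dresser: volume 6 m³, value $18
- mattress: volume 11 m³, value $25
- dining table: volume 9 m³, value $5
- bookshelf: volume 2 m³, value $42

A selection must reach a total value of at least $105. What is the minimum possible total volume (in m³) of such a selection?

28

Subsets with value ≥ 105, sorted by total volume:
- TV box+dresser+mattress+bookshelf: volume 28, value 120
- TV box+mattress+dining table+bookshelf: volume 31, value 107
Minimum volume: 28 m³.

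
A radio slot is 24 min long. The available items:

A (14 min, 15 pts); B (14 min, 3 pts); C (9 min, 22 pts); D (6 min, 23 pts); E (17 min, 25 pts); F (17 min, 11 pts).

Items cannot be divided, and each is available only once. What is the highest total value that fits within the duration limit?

48 pts

Check high-value combinations within 24 min:
- D+E: duration 6+17=23, value 23+25=48
- C+D: duration 9+6=15, value 22+23=45
- A+D: duration 14+6=20, value 15+23=38
- A+C: duration 14+9=23, value 15+22=37
Best: 48 pts.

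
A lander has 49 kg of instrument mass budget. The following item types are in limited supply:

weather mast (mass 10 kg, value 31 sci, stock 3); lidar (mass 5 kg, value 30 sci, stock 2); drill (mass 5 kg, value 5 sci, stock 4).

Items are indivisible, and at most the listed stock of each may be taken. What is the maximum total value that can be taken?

Best selections within mass 49 and stock limits:
- 3×weather mast + 2×lidar + 1×drill: mass 45, value 158
- 3×weather mast + 2×lidar: mass 40, value 153
Best: 158 sci.

158 sci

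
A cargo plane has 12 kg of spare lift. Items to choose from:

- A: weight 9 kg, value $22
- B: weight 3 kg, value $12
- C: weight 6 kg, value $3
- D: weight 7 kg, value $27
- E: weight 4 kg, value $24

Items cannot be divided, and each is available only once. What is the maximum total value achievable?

$51

This is a 0/1 knapsack; check combinations near the capacity.
- D+E: weight 7+4=11, value 27+24=51
- B+D: weight 3+7=10, value 12+27=39
- B+E: weight 3+4=7, value 12+24=36
- A+B: weight 9+3=12, value 22+12=34
Best: $51.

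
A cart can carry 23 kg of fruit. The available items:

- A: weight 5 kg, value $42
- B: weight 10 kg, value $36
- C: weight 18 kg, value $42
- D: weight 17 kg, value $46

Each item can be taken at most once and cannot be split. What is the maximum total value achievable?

$88

This is a 0/1 knapsack; check combinations near the capacity.
- A+D: weight 5+17=22, value 42+46=88
- A+C: weight 5+18=23, value 42+42=84
- A+B: weight 5+10=15, value 42+36=78
- D: weight 17, value 46
Best: $88.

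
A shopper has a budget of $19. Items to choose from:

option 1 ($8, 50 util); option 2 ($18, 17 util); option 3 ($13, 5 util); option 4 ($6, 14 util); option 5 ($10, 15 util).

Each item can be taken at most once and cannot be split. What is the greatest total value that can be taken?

65 util

Check high-value combinations within $19:
- option 1+option 5: cost 8+10=18, value 50+15=65
- option 1+option 4: cost 8+6=14, value 50+14=64
- option 1: cost 8, value 50
Best: 65 util.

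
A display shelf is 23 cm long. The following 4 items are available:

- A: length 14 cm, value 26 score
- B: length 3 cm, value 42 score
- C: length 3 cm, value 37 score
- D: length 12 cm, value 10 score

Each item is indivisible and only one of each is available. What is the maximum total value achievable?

105 score

This is a 0/1 knapsack; check combinations near the capacity.
- A+B+C: length 14+3+3=20, value 26+42+37=105
- B+C+D: length 3+3+12=18, value 42+37+10=89
- B+C: length 3+3=6, value 42+37=79
Best: 105 score.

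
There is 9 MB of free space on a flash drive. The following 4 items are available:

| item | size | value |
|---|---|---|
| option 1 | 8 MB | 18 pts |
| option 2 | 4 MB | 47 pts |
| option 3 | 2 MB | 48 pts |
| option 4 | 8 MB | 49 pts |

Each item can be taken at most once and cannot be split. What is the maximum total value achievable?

95 pts

This is a 0/1 knapsack; check combinations near the capacity.
- option 2+option 3: size 4+2=6, value 47+48=95
- option 4: size 8, value 49
- option 3: size 2, value 48
Best: 95 pts.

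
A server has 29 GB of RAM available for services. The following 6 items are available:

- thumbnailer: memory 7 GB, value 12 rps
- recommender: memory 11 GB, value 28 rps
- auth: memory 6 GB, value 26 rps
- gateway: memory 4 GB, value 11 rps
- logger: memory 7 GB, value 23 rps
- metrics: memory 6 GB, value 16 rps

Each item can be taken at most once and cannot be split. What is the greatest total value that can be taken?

Check high-value combinations within 29 GB:
- recommender+auth+gateway+logger: memory 11+6+4+7=28, value 28+26+11+23=88
- recommender+auth+gateway+metrics: memory 11+6+4+6=27, value 28+26+11+16=81
- recommender+gateway+logger+metrics: memory 11+4+7+6=28, value 28+11+23+16=78
Best: 88 rps.

88 rps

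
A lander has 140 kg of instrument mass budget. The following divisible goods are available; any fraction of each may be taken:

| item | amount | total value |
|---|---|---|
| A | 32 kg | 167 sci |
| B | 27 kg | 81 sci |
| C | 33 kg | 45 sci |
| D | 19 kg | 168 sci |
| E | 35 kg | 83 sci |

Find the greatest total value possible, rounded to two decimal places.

Take in order of value per unit:
- D (168/19 per unit): all 19 → value 168, running total 168.00
- A (167/32 per unit): all 32 → value 167, running total 335.00
- B (81/27 per unit): all 27 → value 81, running total 416.00
- E (83/35 per unit): all 35 → value 83, running total 499.00
- C (45/33 per unit): 27 of 33 → value 27×45/33 = 36.8182, running total 535.82
Total 535.82.

535.82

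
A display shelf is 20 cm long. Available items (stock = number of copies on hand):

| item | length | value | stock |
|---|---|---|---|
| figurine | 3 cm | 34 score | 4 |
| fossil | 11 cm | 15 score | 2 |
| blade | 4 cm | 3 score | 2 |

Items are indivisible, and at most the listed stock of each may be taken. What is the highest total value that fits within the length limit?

142 score

Best selections within length 20 and stock limits:
- 4×figurine + 2×blade: length 20, value 142
- 4×figurine + 1×blade: length 16, value 139
- 4×figurine: length 12, value 136
Best: 142 score.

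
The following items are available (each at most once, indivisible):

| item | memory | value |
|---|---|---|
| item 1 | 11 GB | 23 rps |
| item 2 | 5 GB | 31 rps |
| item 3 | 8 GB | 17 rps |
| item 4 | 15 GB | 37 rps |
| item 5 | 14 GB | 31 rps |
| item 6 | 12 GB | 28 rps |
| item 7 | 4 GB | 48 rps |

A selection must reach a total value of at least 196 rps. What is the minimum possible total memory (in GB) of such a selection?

Subsets with value ≥ 196, sorted by total memory:
- item 1+item 2+item 4+item 5+item 6+item 7: memory 61, value 198
- item 1+item 2+item 3+item 4+item 5+item 6+item 7: memory 69, value 215
Minimum memory: 61 GB.

61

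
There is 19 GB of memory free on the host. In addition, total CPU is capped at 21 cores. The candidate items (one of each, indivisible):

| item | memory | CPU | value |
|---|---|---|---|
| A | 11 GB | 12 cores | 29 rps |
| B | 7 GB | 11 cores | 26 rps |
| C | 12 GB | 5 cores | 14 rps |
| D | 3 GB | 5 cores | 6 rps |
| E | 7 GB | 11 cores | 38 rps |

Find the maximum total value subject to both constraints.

Feasible sets respecting both limits:
- C+E: memory 19, CPU 16, value 52
- D+E: memory 10, CPU 16, value 44
- B+C: memory 19, CPU 16, value 40
- E: memory 7, CPU 11, value 38
Best: 52 rps.

52 rps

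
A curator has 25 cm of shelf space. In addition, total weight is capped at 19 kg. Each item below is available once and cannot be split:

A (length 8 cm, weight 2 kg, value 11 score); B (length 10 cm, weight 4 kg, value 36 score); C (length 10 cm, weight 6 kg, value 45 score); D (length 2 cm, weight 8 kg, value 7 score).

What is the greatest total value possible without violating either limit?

88 score

Feasible sets respecting both limits:
- B+C+D: length 22, weight 18, value 88
- B+C: length 20, weight 10, value 81
- A+C+D: length 20, weight 16, value 63
- A+C: length 18, weight 8, value 56
Best: 88 score.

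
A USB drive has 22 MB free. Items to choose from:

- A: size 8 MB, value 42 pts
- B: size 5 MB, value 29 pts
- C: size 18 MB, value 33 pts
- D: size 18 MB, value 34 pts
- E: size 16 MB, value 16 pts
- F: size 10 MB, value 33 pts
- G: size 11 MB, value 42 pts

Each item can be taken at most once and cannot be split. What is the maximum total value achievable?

Check high-value combinations within 22 MB:
- A+G: size 8+11=19, value 42+42=84
- A+F: size 8+10=18, value 42+33=75
- F+G: size 10+11=21, value 33+42=75
- A+B: size 8+5=13, value 42+29=71
Best: 84 pts.

84 pts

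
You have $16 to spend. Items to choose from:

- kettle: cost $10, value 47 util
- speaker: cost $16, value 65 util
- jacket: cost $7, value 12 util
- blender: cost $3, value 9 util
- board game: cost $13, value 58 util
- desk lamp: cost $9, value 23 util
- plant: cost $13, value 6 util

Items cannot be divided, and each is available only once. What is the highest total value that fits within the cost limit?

67 util

Check high-value combinations within $16:
- blender+board game: cost 3+13=16, value 9+58=67
- speaker: cost 16, value 65
- board game: cost 13, value 58
- kettle+blender: cost 10+3=13, value 47+9=56
Best: 67 util.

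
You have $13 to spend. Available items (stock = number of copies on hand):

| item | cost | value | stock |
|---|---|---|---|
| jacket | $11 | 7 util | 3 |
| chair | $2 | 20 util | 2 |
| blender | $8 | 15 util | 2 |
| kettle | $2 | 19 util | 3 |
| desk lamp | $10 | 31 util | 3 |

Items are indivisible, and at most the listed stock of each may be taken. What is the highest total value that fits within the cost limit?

Best selections within cost 13 and stock limits:
- 2×chair + 3×kettle: cost 10, value 97
- 2×chair + 2×kettle: cost 8, value 78
Best: 97 util.

97 util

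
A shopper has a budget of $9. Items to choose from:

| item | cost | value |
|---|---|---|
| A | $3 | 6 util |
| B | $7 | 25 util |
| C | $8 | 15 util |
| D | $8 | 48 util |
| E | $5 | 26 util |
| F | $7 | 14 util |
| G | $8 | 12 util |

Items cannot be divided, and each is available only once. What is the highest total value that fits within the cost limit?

48 util

This is a 0/1 knapsack; check combinations near the capacity.
- D: cost 8, value 48
- A+E: cost 3+5=8, value 6+26=32
- E: cost 5, value 26
- B: cost 7, value 25
- C: cost 8, value 15
Best: 48 util.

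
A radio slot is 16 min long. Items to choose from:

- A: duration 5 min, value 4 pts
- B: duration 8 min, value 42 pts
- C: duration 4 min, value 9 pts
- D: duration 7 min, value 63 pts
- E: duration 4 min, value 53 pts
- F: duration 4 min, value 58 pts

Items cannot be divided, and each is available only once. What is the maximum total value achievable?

174 pts

Check high-value combinations within 16 min:
- D+E+F: duration 7+4+4=15, value 63+53+58=174
- B+E+F: duration 8+4+4=16, value 42+53+58=153
- C+D+F: duration 4+7+4=15, value 9+63+58=130
- C+D+E: duration 4+7+4=15, value 9+63+53=125
- A+D+F: duration 5+7+4=16, value 4+63+58=125
Best: 174 pts.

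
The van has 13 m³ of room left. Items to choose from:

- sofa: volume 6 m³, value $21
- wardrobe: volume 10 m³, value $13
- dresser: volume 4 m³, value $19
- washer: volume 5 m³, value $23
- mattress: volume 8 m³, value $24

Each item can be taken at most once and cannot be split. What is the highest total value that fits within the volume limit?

$47

This is a 0/1 knapsack; check combinations near the capacity.
- washer+mattress: volume 5+8=13, value 23+24=47
- sofa+washer: volume 6+5=11, value 21+23=44
- dresser+mattress: volume 4+8=12, value 19+24=43
Best: $47.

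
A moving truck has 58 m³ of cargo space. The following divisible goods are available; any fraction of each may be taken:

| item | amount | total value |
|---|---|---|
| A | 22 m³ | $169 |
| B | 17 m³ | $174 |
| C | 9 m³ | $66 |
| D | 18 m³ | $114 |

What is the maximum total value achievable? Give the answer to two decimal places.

472.33

Take in order of value per unit:
- B (174/17 per unit): all 17 → value 174, running total 174.00
- A (169/22 per unit): all 22 → value 169, running total 343.00
- C (66/9 per unit): all 9 → value 66, running total 409.00
- D (114/18 per unit): 10 of 18 → value 10×114/18 = 63.3333, running total 472.33
Total 472.33.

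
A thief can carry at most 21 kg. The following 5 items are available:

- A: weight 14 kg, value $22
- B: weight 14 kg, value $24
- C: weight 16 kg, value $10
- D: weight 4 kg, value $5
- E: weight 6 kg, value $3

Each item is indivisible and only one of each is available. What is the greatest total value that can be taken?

Check high-value combinations within 21 kg:
- B+D: weight 14+4=18, value 24+5=29
- A+D: weight 14+4=18, value 22+5=27
- B+E: weight 14+6=20, value 24+3=27
Best: $29.

$29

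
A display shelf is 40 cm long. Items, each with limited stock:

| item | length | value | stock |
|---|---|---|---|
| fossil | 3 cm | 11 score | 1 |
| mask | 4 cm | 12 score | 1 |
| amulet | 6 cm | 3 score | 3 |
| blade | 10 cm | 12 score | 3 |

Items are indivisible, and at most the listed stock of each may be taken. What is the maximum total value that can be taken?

59 score

Top feasible selections:
- 1×fossil + 1×mask + 3×blade: length 37, value 59
- 1×fossil + 1×mask + 2×amulet + 2×blade: length 39, value 53
- 1×mask + 1×amulet + 3×blade: length 40, value 51
- 1×fossil + 1×mask + 1×amulet + 2×blade: length 33, value 50
Best: 59 score.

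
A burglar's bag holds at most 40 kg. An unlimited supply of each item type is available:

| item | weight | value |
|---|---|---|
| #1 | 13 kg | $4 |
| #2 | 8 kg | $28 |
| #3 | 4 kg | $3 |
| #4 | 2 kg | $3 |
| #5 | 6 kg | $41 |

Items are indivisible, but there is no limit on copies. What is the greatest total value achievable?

$252

Best value-per-unit is #5 at 41/6; filling with it alone gives 6×41 = 246.
Optimal mix: 2×#4 + 6×#5 → weight 40, value 252.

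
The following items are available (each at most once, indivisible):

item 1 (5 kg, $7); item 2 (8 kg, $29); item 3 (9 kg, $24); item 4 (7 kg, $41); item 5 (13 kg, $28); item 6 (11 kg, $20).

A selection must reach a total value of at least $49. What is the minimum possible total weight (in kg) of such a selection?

Subsets with value ≥ 49, sorted by total weight:
- item 2+item 4: weight 15, value 70
- item 3+item 4: weight 16, value 65
- item 2+item 3: weight 17, value 53
Minimum weight: 15 kg.

15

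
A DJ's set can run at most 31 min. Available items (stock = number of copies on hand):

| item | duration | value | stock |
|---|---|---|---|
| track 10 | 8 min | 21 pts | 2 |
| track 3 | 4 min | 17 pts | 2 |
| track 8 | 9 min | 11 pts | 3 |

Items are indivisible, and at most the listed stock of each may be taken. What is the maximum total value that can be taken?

76 pts

Top feasible selections:
- 2×track 10 + 2×track 3: duration 24, value 76
- 2×track 10 + 1×track 3 + 1×track 8: duration 29, value 70
Best: 76 pts.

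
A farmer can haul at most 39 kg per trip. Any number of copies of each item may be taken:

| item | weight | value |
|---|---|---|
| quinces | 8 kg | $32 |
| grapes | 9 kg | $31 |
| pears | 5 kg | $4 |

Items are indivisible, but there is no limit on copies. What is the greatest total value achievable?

Best value-per-unit is quinces at 32/8; filling with it alone gives 4×32 = 128.
Optimal mix: 4×quinces + 1×pears → weight 37, value 132.

$132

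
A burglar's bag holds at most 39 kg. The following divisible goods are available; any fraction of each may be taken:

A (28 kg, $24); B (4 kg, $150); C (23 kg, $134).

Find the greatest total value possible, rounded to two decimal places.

Take in order of value per unit:
- B (150/4 per unit): all 4 → value 150, running total 150.00
- C (134/23 per unit): all 23 → value 134, running total 284.00
- A (24/28 per unit): 12 of 28 → value 12×24/28 = 10.2857, running total 294.29
Total 294.29.

294.29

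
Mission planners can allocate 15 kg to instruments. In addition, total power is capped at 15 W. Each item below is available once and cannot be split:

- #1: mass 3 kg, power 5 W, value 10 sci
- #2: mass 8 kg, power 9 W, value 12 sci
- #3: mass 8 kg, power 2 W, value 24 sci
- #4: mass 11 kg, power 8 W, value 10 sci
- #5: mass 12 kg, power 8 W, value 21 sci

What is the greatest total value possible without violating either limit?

34 sci

Feasible sets respecting both limits:
- #1+#3: mass 11, power 7, value 34
- #1+#5: mass 15, power 13, value 31
- #3: mass 8, power 2, value 24
Best: 34 sci.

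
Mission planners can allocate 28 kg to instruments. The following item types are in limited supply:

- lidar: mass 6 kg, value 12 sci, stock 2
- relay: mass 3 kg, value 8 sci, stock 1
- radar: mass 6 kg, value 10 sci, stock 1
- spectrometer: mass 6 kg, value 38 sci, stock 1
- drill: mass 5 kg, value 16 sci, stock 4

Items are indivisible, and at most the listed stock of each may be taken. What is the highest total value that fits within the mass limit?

102 sci

Top feasible selections:
- 1×spectrometer + 4×drill: mass 26, value 102
- 1×lidar + 1×spectrometer + 3×drill: mass 27, value 98
- 1×radar + 1×spectrometer + 3×drill: mass 27, value 96
- 1×relay + 1×spectrometer + 3×drill: mass 24, value 94
Best: 102 sci.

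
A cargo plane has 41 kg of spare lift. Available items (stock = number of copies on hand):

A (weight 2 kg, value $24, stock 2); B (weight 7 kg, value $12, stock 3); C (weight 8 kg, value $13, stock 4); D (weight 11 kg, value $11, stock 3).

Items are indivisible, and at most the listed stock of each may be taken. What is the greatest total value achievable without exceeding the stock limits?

Best selections within weight 41 and stock limits:
- 2×A + 3×B + 2×C: weight 41, value 110
- 2×A + 4×C: weight 36, value 100
- 2×A + 1×B + 3×C: weight 35, value 99
Best: $110.

$110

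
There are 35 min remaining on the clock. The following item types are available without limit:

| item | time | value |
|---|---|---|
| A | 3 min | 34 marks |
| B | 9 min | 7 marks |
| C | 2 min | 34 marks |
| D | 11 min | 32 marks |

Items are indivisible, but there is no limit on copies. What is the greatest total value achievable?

Best value-per-unit is C at 34/2; filling with it alone gives 17×34 = 578.
Optimal mix: 1×A + 16×C → time 35, value 578.

578 marks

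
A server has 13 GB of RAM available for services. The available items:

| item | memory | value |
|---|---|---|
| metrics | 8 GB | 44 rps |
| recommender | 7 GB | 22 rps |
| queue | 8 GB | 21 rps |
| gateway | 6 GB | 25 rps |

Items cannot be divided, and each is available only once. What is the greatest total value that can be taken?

47 rps

Check high-value combinations within 13 GB:
- recommender+gateway: memory 7+6=13, value 22+25=47
- metrics: memory 8, value 44
- gateway: memory 6, value 25
- recommender: memory 7, value 22
- queue: memory 8, value 21
Best: 47 rps.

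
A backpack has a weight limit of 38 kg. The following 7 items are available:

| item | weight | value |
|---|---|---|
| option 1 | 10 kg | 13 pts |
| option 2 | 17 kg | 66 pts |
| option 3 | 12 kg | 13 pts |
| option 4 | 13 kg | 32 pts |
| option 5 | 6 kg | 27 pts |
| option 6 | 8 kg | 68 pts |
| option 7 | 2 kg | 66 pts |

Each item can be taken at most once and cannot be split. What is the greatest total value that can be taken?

Check high-value combinations within 38 kg:
- option 2+option 5+option 6+option 7: weight 17+6+8+2=33, value 66+27+68+66=227
- option 1+option 2+option 6+option 7: weight 10+17+8+2=37, value 13+66+68+66=213
- option 2+option 6+option 7: weight 17+8+2=27, value 66+68+66=200
- option 4+option 5+option 6+option 7: weight 13+6+8+2=29, value 32+27+68+66=193
- option 2+option 4+option 5+option 7: weight 17+13+6+2=38, value 66+32+27+66=191
Best: 227 pts.

227 pts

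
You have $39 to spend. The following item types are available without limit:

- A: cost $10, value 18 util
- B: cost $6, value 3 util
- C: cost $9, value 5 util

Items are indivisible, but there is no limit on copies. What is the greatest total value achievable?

59 util

Best value-per-unit is A at 18/10; filling with it alone gives 3×18 = 54.
Optimal mix: 3×A + 1×C → cost 39, value 59.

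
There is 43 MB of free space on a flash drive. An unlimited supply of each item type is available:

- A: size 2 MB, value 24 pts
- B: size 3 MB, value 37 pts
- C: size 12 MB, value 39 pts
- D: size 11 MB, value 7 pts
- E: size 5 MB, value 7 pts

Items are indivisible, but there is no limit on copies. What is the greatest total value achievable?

529 pts

Best value-per-unit is B at 37/3; filling with it alone gives 14×37 = 518.
Optimal mix: 2×A + 13×B → size 43, value 529.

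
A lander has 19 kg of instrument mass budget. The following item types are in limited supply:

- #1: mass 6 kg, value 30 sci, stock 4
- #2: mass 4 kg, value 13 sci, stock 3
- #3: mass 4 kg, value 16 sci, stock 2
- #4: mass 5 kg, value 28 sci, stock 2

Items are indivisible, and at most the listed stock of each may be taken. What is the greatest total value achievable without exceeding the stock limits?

90 sci

Best selections within mass 19 and stock limits:
- 3×#1: mass 18, value 90
- 1×#1 + 2×#3 + 1×#4: mass 19, value 90
- 2×#1 + 1×#4: mass 17, value 88
- 2×#3 + 2×#4: mass 18, value 88
Best: 90 sci.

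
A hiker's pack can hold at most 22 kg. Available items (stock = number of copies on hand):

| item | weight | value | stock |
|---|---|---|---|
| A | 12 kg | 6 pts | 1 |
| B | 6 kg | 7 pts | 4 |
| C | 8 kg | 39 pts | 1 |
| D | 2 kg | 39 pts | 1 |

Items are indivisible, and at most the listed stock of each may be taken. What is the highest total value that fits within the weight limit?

92 pts

Top feasible selections:
- 2×B + 1×C + 1×D: weight 22, value 92
- 1×B + 1×C + 1×D: weight 16, value 85
- 1×A + 1×C + 1×D: weight 22, value 84
- 1×C + 1×D: weight 10, value 78
Best: 92 pts.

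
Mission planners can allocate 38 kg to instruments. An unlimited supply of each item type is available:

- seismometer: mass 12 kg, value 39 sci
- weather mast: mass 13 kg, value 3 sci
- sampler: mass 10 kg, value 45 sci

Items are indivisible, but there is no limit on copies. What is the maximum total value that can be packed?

Best value-per-unit is sampler at 45/10, and filling with it alone uses mass 3×10=30. No mix of the others beats 3×45 = 135.

135 sci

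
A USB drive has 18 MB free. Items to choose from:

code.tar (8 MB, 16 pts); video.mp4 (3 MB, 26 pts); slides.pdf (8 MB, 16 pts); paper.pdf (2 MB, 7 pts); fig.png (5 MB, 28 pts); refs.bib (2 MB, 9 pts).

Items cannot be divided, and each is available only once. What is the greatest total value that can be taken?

79 pts

Check high-value combinations within 18 MB:
- code.tar+video.mp4+fig.png+refs.bib: size 8+3+5+2=18, value 16+26+28+9=79
- video.mp4+slides.pdf+fig.png+refs.bib: size 3+8+5+2=18, value 26+16+28+9=79
- code.tar+video.mp4+paper.pdf+fig.png: size 8+3+2+5=18, value 16+26+7+28=77
- video.mp4+slides.pdf+paper.pdf+fig.png: size 3+8+2+5=18, value 26+16+7+28=77
Best: 79 pts.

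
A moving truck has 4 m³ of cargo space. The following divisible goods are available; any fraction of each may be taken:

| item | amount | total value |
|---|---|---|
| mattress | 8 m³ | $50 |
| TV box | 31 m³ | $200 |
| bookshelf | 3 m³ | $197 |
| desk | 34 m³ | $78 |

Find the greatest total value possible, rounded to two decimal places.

203.45

Take in order of value per unit:
- bookshelf (197/3 per unit): all 3 → value 197, running total 197.00
- TV box (200/31 per unit): 1 of 31 → value 1×200/31 = 6.4516, running total 203.45
Total 203.45.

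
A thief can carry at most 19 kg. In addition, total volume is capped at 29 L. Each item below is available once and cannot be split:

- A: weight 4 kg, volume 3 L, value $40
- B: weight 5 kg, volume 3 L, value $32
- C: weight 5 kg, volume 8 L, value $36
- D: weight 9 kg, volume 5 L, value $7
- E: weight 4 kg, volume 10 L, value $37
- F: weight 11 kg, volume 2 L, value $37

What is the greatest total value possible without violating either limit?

Feasible sets respecting both limits:
- A+B+C+E: weight 18, volume 24, value 145
- A+E+F: weight 19, volume 15, value 114
- A+C+E: weight 13, volume 21, value 113
- A+B+E: weight 13, volume 16, value 109
Best: $145.

$145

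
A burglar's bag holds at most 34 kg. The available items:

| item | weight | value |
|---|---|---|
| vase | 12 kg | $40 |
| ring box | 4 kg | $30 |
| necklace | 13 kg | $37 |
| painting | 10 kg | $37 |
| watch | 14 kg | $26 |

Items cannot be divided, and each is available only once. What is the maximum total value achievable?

$107

Check high-value combinations within 34 kg:
- vase+ring box+painting: weight 12+4+10=26, value 40+30+37=107
- vase+ring box+necklace: weight 12+4+13=29, value 40+30+37=107
- ring box+necklace+painting: weight 4+13+10=27, value 30+37+37=104
- vase+ring box+watch: weight 12+4+14=30, value 40+30+26=96
- ring box+painting+watch: weight 4+10+14=28, value 30+37+26=93
Best: $107.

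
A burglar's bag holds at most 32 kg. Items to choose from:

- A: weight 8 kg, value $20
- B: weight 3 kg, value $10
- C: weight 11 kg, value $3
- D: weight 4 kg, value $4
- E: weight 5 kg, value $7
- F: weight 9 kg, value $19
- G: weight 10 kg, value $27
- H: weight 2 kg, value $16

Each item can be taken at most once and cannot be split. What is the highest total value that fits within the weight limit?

$92

Check high-value combinations within 32 kg:
- A+B+F+G+H: weight 8+3+9+10+2=32, value 20+10+19+27+16=92
- A+B+D+E+G+H: weight 8+3+4+5+10+2=32, value 20+10+4+7+27+16=84
- A+F+G+H: weight 8+9+10+2=29, value 20+19+27+16=82
- A+B+E+G+H: weight 8+3+5+10+2=28, value 20+10+7+27+16=80
Best: $92.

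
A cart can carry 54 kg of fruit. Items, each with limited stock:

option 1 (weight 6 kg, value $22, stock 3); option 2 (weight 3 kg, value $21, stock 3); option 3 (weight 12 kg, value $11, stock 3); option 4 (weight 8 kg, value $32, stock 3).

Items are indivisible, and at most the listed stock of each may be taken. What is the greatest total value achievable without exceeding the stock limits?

$225

Best selections within weight 54 and stock limits:
- 3×option 1 + 3×option 2 + 3×option 4: weight 51, value 225
- 3×option 1 + 2×option 2 + 3×option 4: weight 48, value 204
- 2×option 1 + 3×option 2 + 3×option 4: weight 45, value 203
Best: $225.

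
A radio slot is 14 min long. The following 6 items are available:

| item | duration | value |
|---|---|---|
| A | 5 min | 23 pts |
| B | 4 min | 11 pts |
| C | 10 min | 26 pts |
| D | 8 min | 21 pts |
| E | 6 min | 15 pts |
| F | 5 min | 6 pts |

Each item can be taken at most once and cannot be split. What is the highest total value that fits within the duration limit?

This is a 0/1 knapsack; check combinations near the capacity.
- A+D: duration 5+8=13, value 23+21=44
- A+B+F: duration 5+4+5=14, value 23+11+6=40
- A+E: duration 5+6=11, value 23+15=38
- B+C: duration 4+10=14, value 11+26=37
Best: 44 pts.

44 pts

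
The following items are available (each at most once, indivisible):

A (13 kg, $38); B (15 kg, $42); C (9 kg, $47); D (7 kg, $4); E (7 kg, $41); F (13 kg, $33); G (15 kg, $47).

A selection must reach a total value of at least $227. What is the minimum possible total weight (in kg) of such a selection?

72

Subsets with value ≥ 227, sorted by total weight:
- A+B+C+E+F+G: weight 72, value 248
- A+B+C+D+E+F+G: weight 79, value 252
Minimum weight: 72 kg.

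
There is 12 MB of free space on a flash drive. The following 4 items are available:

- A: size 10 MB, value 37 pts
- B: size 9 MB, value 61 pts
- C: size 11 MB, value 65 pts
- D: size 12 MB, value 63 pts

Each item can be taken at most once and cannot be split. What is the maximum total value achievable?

This is a 0/1 knapsack; check combinations near the capacity.
- C: size 11, value 65
- D: size 12, value 63
- B: size 9, value 61
Best: 65 pts.

65 pts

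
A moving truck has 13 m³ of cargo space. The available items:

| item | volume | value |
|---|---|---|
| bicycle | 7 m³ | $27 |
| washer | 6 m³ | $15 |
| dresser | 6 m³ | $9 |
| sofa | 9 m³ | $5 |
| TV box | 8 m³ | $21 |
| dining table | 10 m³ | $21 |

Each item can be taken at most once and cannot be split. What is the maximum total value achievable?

$42

Check high-value combinations within 13 m³:
- bicycle+washer: volume 7+6=13, value 27+15=42
- bicycle+dresser: volume 7+6=13, value 27+9=36
- bicycle: volume 7, value 27
Best: $42.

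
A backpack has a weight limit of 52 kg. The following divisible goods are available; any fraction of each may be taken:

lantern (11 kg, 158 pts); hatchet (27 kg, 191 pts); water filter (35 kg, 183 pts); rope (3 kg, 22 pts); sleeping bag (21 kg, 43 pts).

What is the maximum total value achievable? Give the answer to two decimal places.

428.51

Take in order of value per unit:
- lantern (158/11 per unit): all 11 → value 158, running total 158.00
- rope (22/3 per unit): all 3 → value 22, running total 180.00
- hatchet (191/27 per unit): all 27 → value 191, running total 371.00
- water filter (183/35 per unit): 11 of 35 → value 11×183/35 = 57.5143, running total 428.51
Total 428.51.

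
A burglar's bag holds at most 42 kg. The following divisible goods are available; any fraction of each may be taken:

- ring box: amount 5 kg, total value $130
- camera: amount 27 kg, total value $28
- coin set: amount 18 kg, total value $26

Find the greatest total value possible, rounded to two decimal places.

Take in order of value per unit:
- ring box (130/5 per unit): all 5 → value 130, running total 130.00
- coin set (26/18 per unit): all 18 → value 26, running total 156.00
- camera (28/27 per unit): 19 of 27 → value 19×28/27 = 19.7037, running total 175.70
Total 175.70.

175.70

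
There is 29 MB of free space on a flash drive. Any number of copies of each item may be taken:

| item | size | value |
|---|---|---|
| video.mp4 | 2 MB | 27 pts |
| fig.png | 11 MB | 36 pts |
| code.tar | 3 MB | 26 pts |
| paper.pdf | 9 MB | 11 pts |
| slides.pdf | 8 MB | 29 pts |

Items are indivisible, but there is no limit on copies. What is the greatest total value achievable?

378 pts

Best value-per-unit is video.mp4 at 27/2, and filling with it alone uses size 14×2=28. No mix of the others beats 14×27 = 378.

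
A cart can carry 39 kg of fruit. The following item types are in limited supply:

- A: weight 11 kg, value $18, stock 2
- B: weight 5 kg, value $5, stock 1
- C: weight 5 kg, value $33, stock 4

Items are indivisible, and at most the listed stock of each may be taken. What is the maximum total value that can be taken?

Best selections within weight 39 and stock limits:
- 1×A + 1×B + 4×C: weight 36, value 155
- 1×A + 4×C: weight 31, value 150
Best: $155.

$155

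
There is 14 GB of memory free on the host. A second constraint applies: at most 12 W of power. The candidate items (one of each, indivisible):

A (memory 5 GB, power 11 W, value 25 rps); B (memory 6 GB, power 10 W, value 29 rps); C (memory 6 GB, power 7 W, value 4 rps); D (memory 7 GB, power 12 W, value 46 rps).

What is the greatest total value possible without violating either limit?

Feasible sets respecting both limits:
- D: memory 7, power 12, value 46
- B: memory 6, power 10, value 29
- A: memory 5, power 11, value 25
Best: 46 rps.

46 rps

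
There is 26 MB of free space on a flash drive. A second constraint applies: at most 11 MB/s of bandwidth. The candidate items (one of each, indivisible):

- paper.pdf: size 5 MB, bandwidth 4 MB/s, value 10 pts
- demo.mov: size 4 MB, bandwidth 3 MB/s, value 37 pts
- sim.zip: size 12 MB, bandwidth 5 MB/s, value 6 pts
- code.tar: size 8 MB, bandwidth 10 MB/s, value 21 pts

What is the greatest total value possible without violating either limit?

Feasible sets respecting both limits:
- paper.pdf+demo.mov: size 9, bandwidth 7, value 47
- demo.mov+sim.zip: size 16, bandwidth 8, value 43
- demo.mov: size 4, bandwidth 3, value 37
- code.tar: size 8, bandwidth 10, value 21
Best: 47 pts.

47 pts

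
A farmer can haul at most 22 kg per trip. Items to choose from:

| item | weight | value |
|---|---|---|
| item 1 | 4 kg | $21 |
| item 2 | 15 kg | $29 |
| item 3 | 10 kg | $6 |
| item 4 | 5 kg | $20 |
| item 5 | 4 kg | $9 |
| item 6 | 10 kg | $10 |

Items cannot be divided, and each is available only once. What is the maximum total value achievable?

Check high-value combinations within 22 kg:
- item 1+item 4+item 6: weight 4+5+10=19, value 21+20+10=51
- item 1+item 4+item 5: weight 4+5+4=13, value 21+20+9=50
- item 1+item 2: weight 4+15=19, value 21+29=50
Best: $51.

$51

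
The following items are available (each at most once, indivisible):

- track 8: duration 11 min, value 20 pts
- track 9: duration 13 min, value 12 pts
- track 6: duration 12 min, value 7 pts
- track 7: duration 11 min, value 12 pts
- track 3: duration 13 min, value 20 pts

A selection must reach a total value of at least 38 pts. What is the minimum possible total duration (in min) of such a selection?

24

Subsets with value ≥ 38, sorted by total duration:
- track 8+track 3: duration 24, value 40
- track 8+track 6+track 7: duration 34, value 39
- track 8+track 7+track 3: duration 35, value 52
- track 8+track 9+track 7: duration 35, value 44
Minimum duration: 24 min.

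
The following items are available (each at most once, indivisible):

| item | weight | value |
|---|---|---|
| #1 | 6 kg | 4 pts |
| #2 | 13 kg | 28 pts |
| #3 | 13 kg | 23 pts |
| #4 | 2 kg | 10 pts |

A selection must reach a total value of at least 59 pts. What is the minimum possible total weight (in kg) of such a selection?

28

Subsets with value ≥ 59, sorted by total weight:
- #2+#3+#4: weight 28, value 61
- #1+#2+#3+#4: weight 34, value 65
Minimum weight: 28 kg.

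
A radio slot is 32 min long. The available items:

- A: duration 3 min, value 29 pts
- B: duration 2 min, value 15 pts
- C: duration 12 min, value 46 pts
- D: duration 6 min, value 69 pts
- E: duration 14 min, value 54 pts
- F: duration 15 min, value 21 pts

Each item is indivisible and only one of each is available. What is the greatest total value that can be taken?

This is a 0/1 knapsack; check combinations near the capacity.
- C+D+E: duration 12+6+14=32, value 46+69+54=169
- A+B+D+E: duration 3+2+6+14=25, value 29+15+69+54=167
- A+B+C+D: duration 3+2+12+6=23, value 29+15+46+69=159
- A+D+E: duration 3+6+14=23, value 29+69+54=152
- A+C+D: duration 3+12+6=21, value 29+46+69=144
Best: 169 pts.

169 pts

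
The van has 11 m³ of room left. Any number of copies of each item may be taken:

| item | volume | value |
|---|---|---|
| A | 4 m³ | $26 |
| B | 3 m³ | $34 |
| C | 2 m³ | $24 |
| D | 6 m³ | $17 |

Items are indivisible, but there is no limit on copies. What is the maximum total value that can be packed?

Best value-per-unit is C at 24/2; filling with it alone gives 5×24 = 120.
Optimal mix: 1×B + 4×C → volume 11, value 130.

$130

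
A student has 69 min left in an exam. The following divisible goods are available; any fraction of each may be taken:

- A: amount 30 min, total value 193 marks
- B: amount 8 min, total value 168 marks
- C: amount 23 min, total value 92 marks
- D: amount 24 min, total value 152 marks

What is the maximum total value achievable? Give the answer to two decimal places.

541.00

Take in order of value per unit:
- B (168/8 per unit): all 8 → value 168, running total 168.00
- A (193/30 per unit): all 30 → value 193, running total 361.00
- D (152/24 per unit): all 24 → value 152, running total 513.00
- C (92/23 per unit): 7 of 23 → value 7×92/23 = 28.0000, running total 541.00
Total 541.00.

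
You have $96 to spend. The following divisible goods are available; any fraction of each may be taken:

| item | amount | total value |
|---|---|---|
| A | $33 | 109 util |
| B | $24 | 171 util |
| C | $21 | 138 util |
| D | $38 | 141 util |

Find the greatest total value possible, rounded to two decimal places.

Take in order of value per unit:
- B (171/24 per unit): all 24 → value 171, running total 171.00
- C (138/21 per unit): all 21 → value 138, running total 309.00
- D (141/38 per unit): all 38 → value 141, running total 450.00
- A (109/33 per unit): 13 of 33 → value 13×109/33 = 42.9394, running total 492.94
Total 492.94.

492.94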